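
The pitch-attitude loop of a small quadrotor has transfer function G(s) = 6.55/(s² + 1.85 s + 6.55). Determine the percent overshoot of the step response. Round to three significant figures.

ω_n = √6.55 = 2.56 rad/s; ζ = 1.85/(2·2.56) = 0.361.
%OS = 100 e^{−πζ/√(1−ζ²)} with ζ = 0.361 gives 29.6%.

%OS ≈ 29.6%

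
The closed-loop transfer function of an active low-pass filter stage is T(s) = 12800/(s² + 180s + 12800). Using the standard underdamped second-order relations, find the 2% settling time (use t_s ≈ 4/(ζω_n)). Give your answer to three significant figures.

ω_n = √12800 = 113 rad/s; ζ = 180/(2·113) = 0.795.
t_s ≈ 4/(ζω_n) = 4/(0.795·113) = 0.0444 s.

t_s ≈ 0.0444 s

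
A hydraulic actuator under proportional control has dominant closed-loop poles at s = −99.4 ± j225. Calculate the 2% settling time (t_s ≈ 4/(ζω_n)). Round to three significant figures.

t_s ≈ 0.0402 s

For poles at −σ ± jω_d, ζω_n = σ = 99.4, so t_s ≈ 4/σ = 0.0402 s.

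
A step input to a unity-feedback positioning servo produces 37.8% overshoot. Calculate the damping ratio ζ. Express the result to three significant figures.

From %OS = 100·exp(−πζ/√(1−ζ²)), invert to get ζ = −ln(OS)/√(π² + ln²(OS)) with OS = 0.378.
−ln 0.378 = 0.9729, so ζ = 0.9729/√(π² + 0.9465) = 0.296.

ζ ≈ 0.296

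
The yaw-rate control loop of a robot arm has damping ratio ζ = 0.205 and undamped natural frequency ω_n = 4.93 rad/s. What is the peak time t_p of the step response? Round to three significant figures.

The damped frequency is ω_d = ω_n√(1−ζ²) = 4.93·√(1−0.0420) = 4.83 rad/s.
Peak time t_p = π/ω_d = π/4.83 = 0.651 s.

t_p ≈ 0.651 s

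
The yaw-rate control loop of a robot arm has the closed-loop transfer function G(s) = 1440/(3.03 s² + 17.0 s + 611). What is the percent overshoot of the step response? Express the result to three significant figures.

Dividing through by 3.03: denominator becomes s² + 5.611 s + 201.7.
So ω_n = √201.7 = 14.2 rad/s and ζ = 5.611/(2·14.2) = 0.198.
%OS = 100 e^{−πζ/√(1−ζ²)} with ζ = 0.198 gives 53.1%.

%OS ≈ 53.1%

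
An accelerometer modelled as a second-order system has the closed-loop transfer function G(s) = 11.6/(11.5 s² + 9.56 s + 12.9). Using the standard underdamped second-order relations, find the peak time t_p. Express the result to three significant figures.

t_p ≈ 3.22 s

Dividing through by 11.5: denominator becomes s² + 0.8313 s + 1.122.
So ω_n = √1.122 = 1.06 rad/s and ζ = 0.8313/(2·1.06) = 0.392.
ω_d = ω_n√(1−ζ²) = 0.974 rad/s. t_p = π/ω_d = 3.22 s.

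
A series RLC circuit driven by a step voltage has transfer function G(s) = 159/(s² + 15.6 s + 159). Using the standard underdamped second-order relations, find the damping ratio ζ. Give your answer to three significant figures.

ω_n = √159 = 12.6 rad/s; ζ = 15.6/(2·12.6) = 0.619.

ζ ≈ 0.619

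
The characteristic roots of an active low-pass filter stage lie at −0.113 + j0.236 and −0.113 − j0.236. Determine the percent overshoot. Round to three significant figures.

%OS ≈ 22.2%

With σ = 0.113, ω_d = 0.236: ω_n = √(σ²+ω_d²) = 0.262 rad/s, ζ = σ/ω_n = 0.432.
%OS = 100·exp(−πζ/√(1−ζ²)) = 22.2%.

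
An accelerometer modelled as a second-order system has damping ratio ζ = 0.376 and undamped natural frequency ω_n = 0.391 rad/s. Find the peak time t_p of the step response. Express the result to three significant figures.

The damped frequency is ω_d = ω_n√(1−ζ²) = 0.391·√(1−0.141) = 0.362 rad/s.
Peak time t_p = π/ω_d = π/0.362 = 8.67 s.

t_p ≈ 8.67 s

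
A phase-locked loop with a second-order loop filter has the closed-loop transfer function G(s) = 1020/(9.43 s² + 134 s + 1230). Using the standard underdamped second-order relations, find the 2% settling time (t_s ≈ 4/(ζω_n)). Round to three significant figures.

Dividing through by 9.43: denominator becomes s² + 14.21 s + 130.4.
So ω_n = √130.4 = 11.4 rad/s and ζ = 14.21/(2·11.4) = 0.622.
t_s ≈ 4/(ζω_n) = 0.563 s.

t_s ≈ 0.563 s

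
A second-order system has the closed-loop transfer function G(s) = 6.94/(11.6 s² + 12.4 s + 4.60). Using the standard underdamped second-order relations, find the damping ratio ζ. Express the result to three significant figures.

ζ ≈ 0.849

Dividing through by 11.6: denominator becomes s² + 1.069 s + 0.3966.
So ω_n = √0.3966 = 0.630 rad/s and ζ = 1.069/(2·0.630) = 0.849.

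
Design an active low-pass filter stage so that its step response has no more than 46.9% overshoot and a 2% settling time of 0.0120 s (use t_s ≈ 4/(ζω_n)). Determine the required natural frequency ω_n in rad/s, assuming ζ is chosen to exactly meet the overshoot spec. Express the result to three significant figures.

From %OS = 100·exp(−πζ/√(1−ζ²)), invert to get ζ = −ln(OS)/√(π² + ln²(OS)) with OS = 0.469.
−ln 0.469 = 0.7572, so ζ = 0.7572/√(π² + 0.5733) = 0.234.
Then ω_n = 4/(ζ t_s) = 4/(0.234 × 0.0120) = 1420 rad/s.

ω_n ≈ 1420 rad/s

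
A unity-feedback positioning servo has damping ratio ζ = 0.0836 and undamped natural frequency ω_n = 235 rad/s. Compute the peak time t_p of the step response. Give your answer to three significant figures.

The damped frequency is ω_d = ω_n√(1−ζ²) = 235·√(1−0.00699) = 234 rad/s.
Peak time t_p = π/ω_d = π/234 = 0.0134 s.

t_p ≈ 0.0134 s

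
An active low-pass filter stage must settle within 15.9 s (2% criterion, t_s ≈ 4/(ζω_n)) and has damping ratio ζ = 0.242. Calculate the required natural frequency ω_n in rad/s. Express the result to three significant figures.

ω_n ≈ 1.04 rad/s

Rearranging t_s ≈ 4/(ζω_n) gives ω_n = 4/(ζ·t_s) = 4/(0.242 × 15.9) = 1.04 rad/s.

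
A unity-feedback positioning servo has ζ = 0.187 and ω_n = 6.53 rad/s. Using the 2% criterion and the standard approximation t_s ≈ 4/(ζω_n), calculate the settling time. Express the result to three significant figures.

t_s ≈ 3.28 s

t_s ≈ 4/(ζω_n) = 4/(0.187 × 6.53) = 3.28 s.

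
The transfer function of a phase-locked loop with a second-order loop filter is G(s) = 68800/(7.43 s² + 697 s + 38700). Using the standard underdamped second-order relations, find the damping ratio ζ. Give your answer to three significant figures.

ζ ≈ 0.650

Dividing through by 7.43: denominator becomes s² + 93.81 s + 5209.
So ω_n = √5209 = 72.2 rad/s and ζ = 93.81/(2·72.2) = 0.650.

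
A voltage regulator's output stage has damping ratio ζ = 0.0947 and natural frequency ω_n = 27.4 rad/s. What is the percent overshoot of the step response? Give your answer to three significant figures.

%OS ≈ 74.2%

For an underdamped second-order system, %OS = 100·exp(−πζ/√(1−ζ²)).
πζ/√(1−ζ²) = π·0.0947/√(1−0.00897) = 0.2989, so %OS = 100·e^(−0.2989) = 74.2%.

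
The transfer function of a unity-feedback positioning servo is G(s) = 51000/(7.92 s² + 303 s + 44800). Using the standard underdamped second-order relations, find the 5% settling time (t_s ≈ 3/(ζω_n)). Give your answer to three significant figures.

Dividing through by 7.92: denominator becomes s² + 38.26 s + 5657.
So ω_n = √5657 = 75.2 rad/s and ζ = 38.26/(2·75.2) = 0.254.
t_s ≈ 3/(ζω_n) = 0.157 s.

t_s ≈ 0.157 s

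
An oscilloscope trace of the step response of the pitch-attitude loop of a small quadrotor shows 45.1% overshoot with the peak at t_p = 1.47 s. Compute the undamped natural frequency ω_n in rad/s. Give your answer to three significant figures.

ω_n ≈ 2.20 rad/s

The overshoot fixes ζ = −ln(OS)/√(π²+ln²(OS)) = 0.246.
From t_p = π/ω_d, ω_d = π/1.47 = 2.14 rad/s, so ω_n = ω_d/√(1−ζ²) = 2.20 rad/s.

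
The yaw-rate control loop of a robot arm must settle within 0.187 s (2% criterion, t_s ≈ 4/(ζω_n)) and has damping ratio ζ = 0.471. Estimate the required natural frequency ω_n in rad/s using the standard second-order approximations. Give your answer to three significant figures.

Rearranging t_s ≈ 4/(ζω_n) gives ω_n = 4/(ζ·t_s) = 4/(0.471 × 0.187) = 45.4 rad/s.

ω_n ≈ 45.4 rad/s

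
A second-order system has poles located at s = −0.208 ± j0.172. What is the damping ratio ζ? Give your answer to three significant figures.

With σ = 0.208, ω_d = 0.172: ω_n = √(σ²+ω_d²) = 0.270 rad/s, ζ = σ/ω_n = 0.771.

ζ ≈ 0.771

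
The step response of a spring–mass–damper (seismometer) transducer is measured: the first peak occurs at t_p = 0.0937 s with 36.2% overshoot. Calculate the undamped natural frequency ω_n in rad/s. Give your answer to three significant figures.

ω_n ≈ 35.2 rad/s

The overshoot fixes ζ = −ln(OS)/√(π²+ln²(OS)) = 0.308.
From t_p = π/ω_d, ω_d = π/0.0937 = 33.5 rad/s, so ω_n = ω_d/√(1−ζ²) = 35.2 rad/s.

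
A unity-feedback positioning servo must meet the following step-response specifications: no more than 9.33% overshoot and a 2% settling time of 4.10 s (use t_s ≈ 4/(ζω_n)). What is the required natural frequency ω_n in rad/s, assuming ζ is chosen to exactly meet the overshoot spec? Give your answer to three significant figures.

Inverting the overshoot relation: ζ = |ln 0.0933|/√(π² + ln²0.0933) = 0.603.
From t_s ≈ 4/(ζω_n): ω_n = 4/(ζ·t_s) = 4/(0.603·4.10) = 1.62 rad/s.

ω_n ≈ 1.62 rad/s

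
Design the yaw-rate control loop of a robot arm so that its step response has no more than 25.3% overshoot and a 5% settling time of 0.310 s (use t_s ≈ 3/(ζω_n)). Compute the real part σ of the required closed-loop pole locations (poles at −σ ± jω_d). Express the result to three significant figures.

σ ≈ 9.68

The settling-time spec alone fixes σ = ζω_n = 3/t_s = 3/0.310 = 9.68.
(Overshoot then fixes ζ = 0.401 and hence ω_d = σ·√(1−ζ²)/ζ = 22.1 rad/s.)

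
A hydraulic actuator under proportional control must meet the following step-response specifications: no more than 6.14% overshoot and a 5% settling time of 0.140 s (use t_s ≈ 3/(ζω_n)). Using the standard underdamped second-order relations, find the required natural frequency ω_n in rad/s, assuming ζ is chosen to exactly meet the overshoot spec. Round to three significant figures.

ω_n ≈ 32.3 rad/s

ζ = −ln(OS)/√(π² + (ln OS)²). With OS = 0.0614, ln OS = −2.790 and ζ = 2.790/4.202 = 0.664.
From t_s ≈ 3/(ζω_n): ω_n = 3/(ζ·t_s) = 3/(0.664·0.140) = 32.3 rad/s.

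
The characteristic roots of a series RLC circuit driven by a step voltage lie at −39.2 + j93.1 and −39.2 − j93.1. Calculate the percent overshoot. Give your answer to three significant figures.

The poles are at −σ ± jω_d with σ = 39.2 and ω_d = 93.1, so ω_n = √(σ²+ω_d²) = 101 rad/s and ζ = σ/ω_n = 0.388.
%OS = 100 e^{−πζ/√(1−ζ²)} with ζ = 0.388 gives 26.6%.

%OS ≈ 26.6%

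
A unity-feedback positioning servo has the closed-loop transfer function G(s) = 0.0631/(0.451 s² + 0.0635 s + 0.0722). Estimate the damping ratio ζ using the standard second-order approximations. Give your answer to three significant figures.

Dividing through by 0.451: denominator becomes s² + 0.1408 s + 0.1601.
So ω_n = √0.1601 = 0.400 rad/s and ζ = 0.1408/(2·0.400) = 0.176.

ζ ≈ 0.176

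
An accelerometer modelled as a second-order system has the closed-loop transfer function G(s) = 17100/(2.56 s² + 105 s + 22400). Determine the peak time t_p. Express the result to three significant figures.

Dividing through by 2.56: denominator becomes s² + 41.02 s + 8750.
So ω_n = √8750 = 93.5 rad/s and ζ = 41.02/(2·93.5) = 0.219.
ω_d = ω_n√(1−ζ²) = 91.3 rad/s. t_p = π/ω_d = 0.0344 s.

t_p ≈ 0.0344 s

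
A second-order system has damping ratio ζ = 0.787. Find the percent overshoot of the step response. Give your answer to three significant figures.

For an underdamped second-order system, %OS = 100·exp(−πζ/√(1−ζ²)).
πζ/√(1−ζ²) = π·0.787/√(1−0.619) = 4.007, so %OS = 100·e^(−4.007) = 1.82%.

%OS ≈ 1.82%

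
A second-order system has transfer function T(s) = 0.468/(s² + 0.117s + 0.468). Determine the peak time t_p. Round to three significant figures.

Matching coefficients with s² + 2ζω_n s + ω_n² gives ω_n² = 0.468 ⇒ ω_n = 0.684 rad/s, and ζ = 0.117/(2ω_n) = 0.0855.
ω_d = 0.684·√(1 − 0.0855²) = 0.682 rad/s. Then t_p = π/ω_d = 4.61 s.

t_p ≈ 4.61 s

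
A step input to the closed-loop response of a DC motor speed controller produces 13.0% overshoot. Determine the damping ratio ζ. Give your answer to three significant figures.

ζ ≈ 0.545

ζ = −ln(OS)/√(π² + (ln OS)²). With OS = 0.130, ln OS = −2.040 and ζ = 2.040/3.746 = 0.545.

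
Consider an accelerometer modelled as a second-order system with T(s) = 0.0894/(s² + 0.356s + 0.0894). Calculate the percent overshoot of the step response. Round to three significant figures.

%OS ≈ 9.75%

ω_n = √0.0894 = 0.299 rad/s; ζ = 0.356/(2·0.299) = 0.595.
%OS = 100 e^{−πζ/√(1−ζ²)} with ζ = 0.595 gives 9.75%.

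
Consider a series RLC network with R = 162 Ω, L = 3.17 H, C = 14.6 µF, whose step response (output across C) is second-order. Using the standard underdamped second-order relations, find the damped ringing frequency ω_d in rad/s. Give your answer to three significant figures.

ω_d ≈ 145 rad/s

For a series RLC circuit (capacitor voltage as output), ω_n = 1/√(LC) = 1/√(3.17 H · 14.6 µF) = 147 rad/s.
ζ = (R/2)·√(C/L) = (162/2)·√(14.6 µF/3.17 H) = 0.174.
The damped frequency ω_d = ω_n√(1−ζ²) = 145 rad/s.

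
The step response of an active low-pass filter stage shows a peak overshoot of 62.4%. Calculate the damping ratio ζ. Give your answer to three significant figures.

From %OS = 100·exp(−πζ/√(1−ζ²)), invert to get ζ = −ln(OS)/√(π² + ln²(OS)) with OS = 0.624.
−ln 0.624 = 0.4716, so ζ = 0.4716/√(π² + 0.2224) = 0.148.

ζ ≈ 0.148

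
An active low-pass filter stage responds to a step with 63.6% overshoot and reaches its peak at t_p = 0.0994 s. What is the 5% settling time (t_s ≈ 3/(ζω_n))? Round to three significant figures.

t_s ≈ 0.659 s

ζ from %OS: ζ = |ln 0.636|/√(π²+ln²0.636) = 0.143.
From t_p = π/ω_d, ω_d = π/0.0994 = 31.6 rad/s, so ω_n = ω_d/√(1−ζ²) = 31.9 rad/s.
t_s ≈ 3/(ζω_n) = 3/(0.143·31.9) = 0.659 s.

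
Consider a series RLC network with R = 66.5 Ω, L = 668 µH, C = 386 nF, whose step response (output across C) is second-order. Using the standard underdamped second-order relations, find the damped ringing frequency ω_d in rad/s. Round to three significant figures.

For a series RLC circuit (capacitor voltage as output), ω_n = 1/√(LC) = 1/√(668 µH · 386 nF) = 62300 rad/s.
ζ = (R/2)·√(C/L) = (66.5/2)·√(386 nF/668 µH) = 0.799.
ω_d = 62300·√(1 − 0.799²) = 37400 rad/s.

ω_d ≈ 37400 rad/s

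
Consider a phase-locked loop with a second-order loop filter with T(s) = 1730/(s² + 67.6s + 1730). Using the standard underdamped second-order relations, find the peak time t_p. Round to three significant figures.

t_p ≈ 0.130 s

Comparing the denominator to s² + 2ζω_n s + ω_n²: ω_n = √1730 = 41.6 rad/s, and 2ζω_n = 67.6 so ζ = 67.6/(2·41.6) = 0.813.
ω_d = ω_n√(1−ζ²) = 24.2 rad/s. Then t_p = π/ω_d = 0.130 s.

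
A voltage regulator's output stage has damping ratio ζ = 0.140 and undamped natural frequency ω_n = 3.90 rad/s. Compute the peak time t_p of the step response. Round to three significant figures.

The damped frequency is ω_d = ω_n√(1−ζ²) = 3.90·√(1−0.0196) = 3.86 rad/s.
Peak time t_p = π/ω_d = π/3.86 = 0.814 s.

t_p ≈ 0.814 s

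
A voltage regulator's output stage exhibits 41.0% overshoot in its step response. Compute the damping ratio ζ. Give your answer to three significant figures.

ζ = −ln(OS)/√(π² + (ln OS)²). With OS = 0.410, ln OS = −0.8916 and ζ = 0.8916/3.266 = 0.273.

ζ ≈ 0.273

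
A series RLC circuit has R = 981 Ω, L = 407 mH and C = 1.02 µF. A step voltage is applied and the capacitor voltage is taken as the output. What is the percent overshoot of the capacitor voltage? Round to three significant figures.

For a series RLC circuit (capacitor voltage as output), ω_n = 1/√(LC) = 1/√(407 mH · 1.02 µF) = 1550 rad/s.
ζ = (R/2)·√(C/L) = (981/2)·√(1.02 µF/407 mH) = 0.777.
Overshoot: exp(−π·0.777/√(1−0.777²)) = 0.0208, i.e. 2.08%.

%OS ≈ 2.08%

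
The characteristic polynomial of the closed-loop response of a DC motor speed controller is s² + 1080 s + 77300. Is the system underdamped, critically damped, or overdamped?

a² − 4b = 860000 > 0 (two distinct real roots); the system is overdamped.

overdamped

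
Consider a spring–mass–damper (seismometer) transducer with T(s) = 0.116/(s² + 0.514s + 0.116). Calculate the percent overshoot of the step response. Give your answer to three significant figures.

ω_n = √0.116 = 0.341 rad/s; ζ = 0.514/(2·0.341) = 0.755.
Overshoot: exp(−π·0.755/√(1−0.755²)) = 0.0270, i.e. 2.70%.

%OS ≈ 2.70%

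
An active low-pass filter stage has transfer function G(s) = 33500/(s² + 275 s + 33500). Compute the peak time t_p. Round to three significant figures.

Comparing the denominator to s² + 2ζω_n s + ω_n²: ω_n = √33500 = 183 rad/s, and 2ζω_n = 275 so ζ = 275/(2·183) = 0.751.
ω_d = ω_n√(1−ζ²) = 121 rad/s. Then t_p = π/ω_d = 0.0260 s.

t_p ≈ 0.0260 s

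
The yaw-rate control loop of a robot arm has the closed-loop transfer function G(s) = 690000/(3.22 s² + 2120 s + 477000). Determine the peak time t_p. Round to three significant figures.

t_p ≈ 0.0158 s

Dividing through by 3.22: denominator becomes s² + 658.4 s + 148100.
So ω_n = √148100 = 385 rad/s and ζ = 658.4/(2·385) = 0.855.
ω_d = 385·√(1 − 0.855²) = 199 rad/s. t_p = π/ω_d = 0.0158 s.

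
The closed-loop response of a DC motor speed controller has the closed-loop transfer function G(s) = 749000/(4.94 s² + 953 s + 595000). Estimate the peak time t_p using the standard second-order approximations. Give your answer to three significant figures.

t_p ≈ 0.00942 s

Dividing through by 4.94: denominator becomes s² + 192.9 s + 120400.
So ω_n = √120400 = 347 rad/s and ζ = 192.9/(2·347) = 0.278.
ω_d = ω_n√(1−ζ²) = 333 rad/s. t_p = π/ω_d = 0.00942 s.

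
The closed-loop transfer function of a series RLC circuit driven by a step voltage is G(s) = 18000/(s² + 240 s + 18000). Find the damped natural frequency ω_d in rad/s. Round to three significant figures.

Matching coefficients with s² + 2ζω_n s + ω_n² gives ω_n² = 18000 ⇒ ω_n = 134 rad/s, and ζ = 240/(2ω_n) = 0.894.
ω_d = ω_n√(1−ζ²) = 60.0 rad/s.

ω_d ≈ 60.0 rad/s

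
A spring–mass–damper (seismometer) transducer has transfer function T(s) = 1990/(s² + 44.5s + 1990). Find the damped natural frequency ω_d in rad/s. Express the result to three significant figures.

ω_d ≈ 38.7 rad/s

Comparing the denominator to s² + 2ζω_n s + ω_n²: ω_n = √1990 = 44.6 rad/s, and 2ζω_n = 44.5 so ζ = 44.5/(2·44.6) = 0.499.
ω_d = ω_n√(1−ζ²) = 38.7 rad/s.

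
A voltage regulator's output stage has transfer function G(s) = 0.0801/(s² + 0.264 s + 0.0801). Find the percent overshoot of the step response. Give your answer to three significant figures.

Comparing the denominator to s² + 2ζω_n s + ω_n²: ω_n = √0.0801 = 0.283 rad/s, and 2ζω_n = 0.264 so ζ = 0.264/(2·0.283) = 0.466.
%OS = 100 e^{−πζ/√(1−ζ²)} with ζ = 0.466 gives 19.1%.

%OS ≈ 19.1%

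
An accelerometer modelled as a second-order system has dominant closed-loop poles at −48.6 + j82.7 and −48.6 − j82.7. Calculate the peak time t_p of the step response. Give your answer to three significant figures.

t_p ≈ 0.0380 s

t_p = π/ω_d with ω_d = 82.7 (the imaginary part), so t_p = 0.0380 s.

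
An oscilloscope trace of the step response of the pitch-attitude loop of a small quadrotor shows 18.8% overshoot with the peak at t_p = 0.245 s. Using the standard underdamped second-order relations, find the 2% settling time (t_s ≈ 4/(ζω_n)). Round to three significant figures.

t_s ≈ 0.586 s

ζ from %OS: ζ = |ln 0.188|/√(π²+ln²0.188) = 0.470.
From t_p = π/ω_d, ω_d = π/0.245 = 12.8 rad/s, so ω_n = ω_d/√(1−ζ²) = 14.5 rad/s.
t_s ≈ 4/(ζω_n) = 4/(0.470·14.5) = 0.586 s.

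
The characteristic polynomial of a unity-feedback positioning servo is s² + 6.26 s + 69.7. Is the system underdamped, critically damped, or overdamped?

underdamped

a² − 4b = 6.26² − 4·69.7 < 0 (complex roots); the system is underdamped.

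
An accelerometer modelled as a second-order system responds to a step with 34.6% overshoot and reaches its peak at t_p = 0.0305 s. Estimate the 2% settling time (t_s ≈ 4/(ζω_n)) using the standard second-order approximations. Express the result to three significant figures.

ζ from %OS: ζ = |ln 0.346|/√(π²+ln²0.346) = 0.320.
t_p = π/ω_d ⇒ ω_d = 103 rad/s; then ω_n = ω_d/√(1−ζ²) = 109 rad/s.
t_s ≈ 4/(ζω_n) = 4/(0.320·109) = 0.115 s.

t_s ≈ 0.115 s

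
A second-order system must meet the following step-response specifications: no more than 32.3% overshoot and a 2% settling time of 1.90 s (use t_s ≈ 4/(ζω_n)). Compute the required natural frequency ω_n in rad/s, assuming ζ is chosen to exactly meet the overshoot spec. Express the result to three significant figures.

ω_n ≈ 6.22 rad/s

Inverting the overshoot relation: ζ = |ln 0.323|/√(π² + ln²0.323) = 0.338.
From t_s ≈ 4/(ζω_n): ω_n = 4/(ζ·t_s) = 4/(0.338·1.90) = 6.22 rad/s.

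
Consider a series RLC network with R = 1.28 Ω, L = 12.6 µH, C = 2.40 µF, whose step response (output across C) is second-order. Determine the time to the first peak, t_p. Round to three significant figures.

For a series RLC circuit (capacitor voltage as output), ω_n = 1/√(LC) = 1/√(12.6 µH · 2.40 µF) = 182000 rad/s.
ζ = (R/2)·√(C/L) = (1.28/2)·√(2.40 µF/12.6 µH) = 0.279.
ω_d = ω_n√(1−ζ²) = 175000 rad/s. t_p = π/ω_d = 0.0000180 s.

t_p ≈ 0.0000180 s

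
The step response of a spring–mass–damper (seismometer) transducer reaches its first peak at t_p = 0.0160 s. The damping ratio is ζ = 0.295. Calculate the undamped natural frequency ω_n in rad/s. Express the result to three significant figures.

ω_n ≈ 205 rad/s

Peak time t_p = π/ω_d, so ω_d = π/t_p = π/0.0160 = 196 rad/s.
ω_n = ω_d/√(1−ζ²) = 196/√0.913 = 205 rad/s.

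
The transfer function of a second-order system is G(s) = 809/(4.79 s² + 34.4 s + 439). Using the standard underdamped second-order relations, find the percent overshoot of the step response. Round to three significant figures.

Dividing through by 4.79: denominator becomes s² + 7.182 s + 91.65.
So ω_n = √91.65 = 9.57 rad/s and ζ = 7.182/(2·9.57) = 0.375.
%OS = 100 e^{−πζ/√(1−ζ²)} with ζ = 0.375 gives 28.1%.

%OS ≈ 28.1%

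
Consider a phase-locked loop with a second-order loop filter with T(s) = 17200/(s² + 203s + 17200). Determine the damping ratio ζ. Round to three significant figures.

Comparing the denominator to s² + 2ζω_n s + ω_n²: ω_n = √17200 = 131 rad/s, and 2ζω_n = 203 so ζ = 203/(2·131) = 0.774.

ζ ≈ 0.774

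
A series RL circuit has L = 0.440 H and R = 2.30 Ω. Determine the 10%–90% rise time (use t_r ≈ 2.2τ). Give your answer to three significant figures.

τ = L/R = 0.440/2.30 = 0.191 s.
t_r ≈ 2.2τ = 0.421 s.

t_r ≈ 0.421 s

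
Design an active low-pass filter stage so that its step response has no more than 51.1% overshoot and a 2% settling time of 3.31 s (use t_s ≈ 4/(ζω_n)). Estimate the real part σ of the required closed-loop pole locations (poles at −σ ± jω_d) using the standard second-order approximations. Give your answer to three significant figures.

The settling-time spec alone fixes σ = ζω_n = 4/t_s = 4/3.31 = 1.21.
(Overshoot then fixes ζ = 0.209 and hence ω_d = σ·√(1−ζ²)/ζ = 5.65 rad/s.)

σ ≈ 1.21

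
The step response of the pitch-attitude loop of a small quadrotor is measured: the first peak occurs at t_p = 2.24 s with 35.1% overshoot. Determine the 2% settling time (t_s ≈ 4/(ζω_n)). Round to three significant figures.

From the overshoot, ζ = −ln(OS)/√(π²+ln²(OS)) = 0.316.
t_p = π/ω_d ⇒ ω_d = 1.40 rad/s; then ω_n = ω_d/√(1−ζ²) = 1.48 rad/s.
t_s ≈ 4/(ζω_n) = 4/(0.316·1.48) = 8.56 s.

t_s ≈ 8.56 s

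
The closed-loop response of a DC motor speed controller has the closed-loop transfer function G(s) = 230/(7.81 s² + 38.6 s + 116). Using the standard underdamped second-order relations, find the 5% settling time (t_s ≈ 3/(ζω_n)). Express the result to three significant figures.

Dividing through by 7.81: denominator becomes s² + 4.942 s + 14.85.
So ω_n = √14.85 = 3.85 rad/s and ζ = 4.942/(2·3.85) = 0.641.
t_s ≈ 3/(ζω_n) = 1.21 s.

t_s ≈ 1.21 s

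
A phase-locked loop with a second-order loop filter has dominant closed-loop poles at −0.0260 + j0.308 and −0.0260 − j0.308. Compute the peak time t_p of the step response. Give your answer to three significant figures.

t_p = π/ω_d with ω_d = 0.308 (the imaginary part), so t_p = 10.2 s.

t_p ≈ 10.2 s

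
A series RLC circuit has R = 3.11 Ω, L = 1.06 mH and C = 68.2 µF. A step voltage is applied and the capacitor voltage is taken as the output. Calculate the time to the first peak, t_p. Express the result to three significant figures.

t_p ≈ 0.000919 s

For a series RLC circuit (capacitor voltage as output), ω_n = 1/√(LC) = 1/√(1.06 mH · 68.2 µF) = 3720 rad/s.
ζ = (R/2)·√(C/L) = (3.11/2)·√(68.2 µF/1.06 mH) = 0.394.
ω_d = ω_n√(1−ζ²) = 3420 rad/s. t_p = π/ω_d = 0.000919 s.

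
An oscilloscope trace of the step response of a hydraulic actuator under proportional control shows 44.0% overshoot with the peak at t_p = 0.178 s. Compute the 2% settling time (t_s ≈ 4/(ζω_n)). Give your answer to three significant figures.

ζ from %OS: ζ = |ln 0.440|/√(π²+ln²0.440) = 0.253.
From t_p = π/ω_d, ω_d = π/0.178 = 17.6 rad/s, so ω_n = ω_d/√(1−ζ²) = 18.2 rad/s.
t_s ≈ 4/(ζω_n) = 4/(0.253·18.2) = 0.867 s.

t_s ≈ 0.867 s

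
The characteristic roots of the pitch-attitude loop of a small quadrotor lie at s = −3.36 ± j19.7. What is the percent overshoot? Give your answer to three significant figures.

%OS ≈ 58.5%

|pole| = ω_n = √(3.36² + 19.7²) = 20.0 rad/s; ζ = cos θ = σ/ω_n = 0.168.
%OS = 100 e^{−πζ/√(1−ζ²)} with ζ = 0.168 gives 58.5%.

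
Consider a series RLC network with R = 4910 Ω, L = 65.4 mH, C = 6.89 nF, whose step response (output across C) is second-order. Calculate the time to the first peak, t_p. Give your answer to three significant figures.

For a series RLC circuit (capacitor voltage as output), ω_n = 1/√(LC) = 1/√(65.4 mH · 6.89 nF) = 47100 rad/s.
ζ = (R/2)·√(C/L) = (4910/2)·√(6.89 nF/65.4 mH) = 0.797.
ω_d = ω_n√(1−ζ²) = 28500 rad/s. t_p = π/ω_d = 0.000110 s.

t_p ≈ 0.000110 s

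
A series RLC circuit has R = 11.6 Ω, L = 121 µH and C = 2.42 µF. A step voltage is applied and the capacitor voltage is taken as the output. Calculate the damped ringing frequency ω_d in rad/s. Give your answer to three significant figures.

For a series RLC circuit (capacitor voltage as output), ω_n = 1/√(LC) = 1/√(121 µH · 2.42 µF) = 58400 rad/s.
ζ = (R/2)·√(C/L) = (11.6/2)·√(2.42 µF/121 µH) = 0.820.
The damped frequency ω_d = ω_n√(1−ζ²) = 33400 rad/s.

ω_d ≈ 33400 rad/s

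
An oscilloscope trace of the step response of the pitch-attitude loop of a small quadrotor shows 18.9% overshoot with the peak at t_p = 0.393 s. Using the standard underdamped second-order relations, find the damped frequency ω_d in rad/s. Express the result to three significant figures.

ω_d ≈ 7.99 rad/s

t_p = π/ω_d, so ω_d = π/0.393 = 7.99 rad/s.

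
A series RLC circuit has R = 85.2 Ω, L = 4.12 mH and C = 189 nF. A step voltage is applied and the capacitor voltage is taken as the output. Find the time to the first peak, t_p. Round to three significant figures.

For a series RLC circuit (capacitor voltage as output), ω_n = 1/√(LC) = 1/√(4.12 mH · 189 nF) = 35800 rad/s.
ζ = (R/2)·√(C/L) = (85.2/2)·√(189 nF/4.12 mH) = 0.289.
ω_d = 35800·√(1 − 0.289²) = 34300 rad/s. t_p = π/ω_d = 0.0000916 s.

t_p ≈ 0.0000916 s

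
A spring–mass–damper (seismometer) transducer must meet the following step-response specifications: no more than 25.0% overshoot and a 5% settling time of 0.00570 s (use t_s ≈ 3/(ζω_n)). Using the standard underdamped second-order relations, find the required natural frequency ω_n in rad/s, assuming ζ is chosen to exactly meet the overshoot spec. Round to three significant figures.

From %OS = 100·exp(−πζ/√(1−ζ²)), invert to get ζ = −ln(OS)/√(π² + ln²(OS)) with OS = 0.250.
−ln 0.250 = 1.386, so ζ = 1.386/√(π² + 1.922) = 0.404.
Then ω_n = 3/(ζ t_s) = 3/(0.404 × 0.00570) = 1300 rad/s.

ω_n ≈ 1300 rad/s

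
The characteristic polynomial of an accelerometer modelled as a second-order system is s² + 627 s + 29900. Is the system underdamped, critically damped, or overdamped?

overdamped

a² − 4b = 270000 > 0 (two distinct real roots); the system is overdamped.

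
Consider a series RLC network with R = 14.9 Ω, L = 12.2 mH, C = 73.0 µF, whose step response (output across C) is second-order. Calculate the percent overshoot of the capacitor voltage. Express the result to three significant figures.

%OS ≈ 10.9%

For a series RLC circuit (capacitor voltage as output), ω_n = 1/√(LC) = 1/√(12.2 mH · 73.0 µF) = 1060 rad/s.
ζ = (R/2)·√(C/L) = (14.9/2)·√(73.0 µF/12.2 mH) = 0.576.
%OS = 100·exp(−πζ/√(1−ζ²)) = 10.9%.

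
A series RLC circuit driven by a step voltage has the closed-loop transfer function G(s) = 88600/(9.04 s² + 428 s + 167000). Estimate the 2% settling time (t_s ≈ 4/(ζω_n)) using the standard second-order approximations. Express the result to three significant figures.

Dividing through by 9.04: denominator becomes s² + 47.35 s + 18470.
So ω_n = √18470 = 136 rad/s and ζ = 47.35/(2·136) = 0.174.
t_s ≈ 4/(ζω_n) = 0.169 s.

t_s ≈ 0.169 s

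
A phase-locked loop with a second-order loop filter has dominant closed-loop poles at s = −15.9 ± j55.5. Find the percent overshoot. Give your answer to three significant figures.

%OS ≈ 40.7%

The poles are at −σ ± jω_d with σ = 15.9 and ω_d = 55.5, so ω_n = √(σ²+ω_d²) = 57.7 rad/s and ζ = σ/ω_n = 0.275.
%OS = 100·exp(−πζ/√(1−ζ²)) = 40.7%.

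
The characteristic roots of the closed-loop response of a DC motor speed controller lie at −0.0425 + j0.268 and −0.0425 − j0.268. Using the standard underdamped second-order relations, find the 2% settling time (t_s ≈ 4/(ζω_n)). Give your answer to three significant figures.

t_s ≈ 94.1 s

For poles at −σ ± jω_d, ζω_n = σ = 0.0425, so t_s ≈ 4/σ = 94.1 s.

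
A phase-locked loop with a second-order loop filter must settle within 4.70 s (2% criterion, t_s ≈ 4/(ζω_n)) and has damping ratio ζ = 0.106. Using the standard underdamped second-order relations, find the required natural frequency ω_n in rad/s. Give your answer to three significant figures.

ω_n ≈ 8.03 rad/s

Rearranging t_s ≈ 4/(ζω_n) gives ω_n = 4/(ζ·t_s) = 4/(0.106 × 4.70) = 8.03 rad/s.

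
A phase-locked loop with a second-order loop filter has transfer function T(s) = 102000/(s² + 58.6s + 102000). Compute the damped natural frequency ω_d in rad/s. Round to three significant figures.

ω_d ≈ 318 rad/s

ω_n = √102000 = 319 rad/s; ζ = 58.6/(2·319) = 0.0917.
ω_d = ω_n√(1−ζ²) = 318 rad/s.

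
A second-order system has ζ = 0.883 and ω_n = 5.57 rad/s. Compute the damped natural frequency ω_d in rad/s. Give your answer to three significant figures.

ω_d = ω_n√(1−ζ²) = 5.57·√0.220 = 2.61 rad/s.

ω_d ≈ 2.61 rad/s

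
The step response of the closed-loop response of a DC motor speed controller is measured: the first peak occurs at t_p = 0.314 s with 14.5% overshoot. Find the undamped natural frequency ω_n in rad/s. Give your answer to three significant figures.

ω_n ≈ 11.7 rad/s

The overshoot fixes ζ = −ln(OS)/√(π²+ln²(OS)) = 0.524.
From t_p = π/ω_d, ω_d = π/0.314 = 10.0 rad/s, so ω_n = ω_d/√(1−ζ²) = 11.7 rad/s.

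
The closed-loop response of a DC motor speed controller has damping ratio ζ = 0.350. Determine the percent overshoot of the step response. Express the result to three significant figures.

%OS ≈ 30.9%

For an underdamped second-order system, %OS = 100·exp(−πζ/√(1−ζ²)).
πζ/√(1−ζ²) = π·0.350/√(1−0.122) = 1.174, so %OS = 100·e^(−1.174) = 30.9%.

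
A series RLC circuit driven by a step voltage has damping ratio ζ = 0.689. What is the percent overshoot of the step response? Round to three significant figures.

For an underdamped second-order system, %OS = 100·exp(−πζ/√(1−ζ²)).
πζ/√(1−ζ²) = π·0.689/√(1−0.475) = 2.987, so %OS = 100·e^(−2.987) = 5.05%.

%OS ≈ 5.05%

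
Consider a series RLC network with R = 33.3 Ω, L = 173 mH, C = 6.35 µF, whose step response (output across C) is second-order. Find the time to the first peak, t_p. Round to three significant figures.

t_p ≈ 0.00331 s

For a series RLC circuit (capacitor voltage as output), ω_n = 1/√(LC) = 1/√(173 mH · 6.35 µF) = 954 rad/s.
ζ = (R/2)·√(C/L) = (33.3/2)·√(6.35 µF/173 mH) = 0.101.
ω_d = 954·√(1 − 0.101²) = 949 rad/s. t_p = π/ω_d = 0.00331 s.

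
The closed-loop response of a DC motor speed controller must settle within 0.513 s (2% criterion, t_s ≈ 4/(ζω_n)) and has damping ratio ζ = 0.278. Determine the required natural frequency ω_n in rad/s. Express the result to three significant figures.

Rearranging t_s ≈ 4/(ζω_n) gives ω_n = 4/(ζ·t_s) = 4/(0.278 × 0.513) = 28.0 rad/s.

ω_n ≈ 28.0 rad/s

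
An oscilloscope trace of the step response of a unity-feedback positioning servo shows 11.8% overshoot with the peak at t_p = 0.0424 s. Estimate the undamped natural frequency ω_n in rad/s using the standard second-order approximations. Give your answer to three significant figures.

ω_n ≈ 89.6 rad/s

From the overshoot, ζ = −ln(OS)/√(π²+ln²(OS)) = 0.562.
t_p = π/ω_d ⇒ ω_d = 74.1 rad/s; then ω_n = ω_d/√(1−ζ²) = 89.6 rad/s.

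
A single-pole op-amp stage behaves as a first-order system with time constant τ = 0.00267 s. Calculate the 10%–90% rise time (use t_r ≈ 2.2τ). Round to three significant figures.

t_r ≈ 2.2τ = 0.00587 s.

t_r ≈ 0.00587 s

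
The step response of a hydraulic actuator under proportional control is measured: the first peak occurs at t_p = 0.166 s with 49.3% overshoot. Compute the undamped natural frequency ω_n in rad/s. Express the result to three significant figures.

The overshoot fixes ζ = −ln(OS)/√(π²+ln²(OS)) = 0.220.
From t_p = π/ω_d, ω_d = π/0.166 = 18.9 rad/s, so ω_n = ω_d/√(1−ζ²) = 19.4 rad/s.

ω_n ≈ 19.4 rad/s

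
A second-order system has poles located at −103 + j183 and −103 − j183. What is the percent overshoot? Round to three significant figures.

%OS ≈ 17.1%

The poles are at −σ ± jω_d with σ = 103 and ω_d = 183, so ω_n = √(σ²+ω_d²) = 210 rad/s and ζ = σ/ω_n = 0.490.
Overshoot: exp(−π·0.490/√(1−0.490²)) = 0.171, i.e. 17.1%.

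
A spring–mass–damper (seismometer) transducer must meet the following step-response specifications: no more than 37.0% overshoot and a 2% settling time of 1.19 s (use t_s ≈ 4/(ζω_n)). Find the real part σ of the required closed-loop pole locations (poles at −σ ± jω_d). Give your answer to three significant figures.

The settling-time spec alone fixes σ = ζω_n = 4/t_s = 4/1.19 = 3.36.
(Overshoot then fixes ζ = 0.302 and hence ω_d = σ·√(1−ζ²)/ζ = 10.6 rad/s.)

σ ≈ 3.36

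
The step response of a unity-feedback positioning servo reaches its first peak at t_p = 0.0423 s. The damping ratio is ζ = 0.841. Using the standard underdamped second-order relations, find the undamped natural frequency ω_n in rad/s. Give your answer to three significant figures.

Peak time t_p = π/ω_d, so ω_d = π/t_p = π/0.0423 = 74.3 rad/s.
ω_n = ω_d/√(1−ζ²) = 74.3/√0.293 = 137 rad/s.

ω_n ≈ 137 rad/s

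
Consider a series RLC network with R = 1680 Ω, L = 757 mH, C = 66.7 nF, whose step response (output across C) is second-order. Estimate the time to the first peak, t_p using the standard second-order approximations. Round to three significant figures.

t_p ≈ 0.000729 s

For a series RLC circuit (capacitor voltage as output), ω_n = 1/√(LC) = 1/√(757 mH · 66.7 nF) = 4450 rad/s.
ζ = (R/2)·√(C/L) = (1680/2)·√(66.7 nF/757 mH) = 0.249.
ω_d = 4450·√(1 − 0.249²) = 4310 rad/s. t_p = π/ω_d = 0.000729 s.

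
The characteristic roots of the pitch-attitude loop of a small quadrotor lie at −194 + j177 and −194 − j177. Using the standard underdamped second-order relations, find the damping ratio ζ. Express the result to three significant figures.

|pole| = ω_n = √(194² + 177²) = 263 rad/s; ζ = cos θ = σ/ω_n = 0.739.

ζ ≈ 0.739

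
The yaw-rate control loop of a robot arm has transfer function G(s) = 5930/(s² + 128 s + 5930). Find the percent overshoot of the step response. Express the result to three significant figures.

%OS ≈ 0.914%

Comparing the denominator to s² + 2ζω_n s + ω_n²: ω_n = √5930 = 77.0 rad/s, and 2ζω_n = 128 so ζ = 128/(2·77.0) = 0.831.
%OS = 100 e^{−πζ/√(1−ζ²)} with ζ = 0.831 gives 0.914%.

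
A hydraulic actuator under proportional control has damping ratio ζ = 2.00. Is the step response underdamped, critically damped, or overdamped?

overdamped

Since ζ = 2.00 > 1, the system is overdamped.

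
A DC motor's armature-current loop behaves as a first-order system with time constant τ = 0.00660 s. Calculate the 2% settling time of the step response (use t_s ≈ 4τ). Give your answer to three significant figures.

t_s ≈ 0.0264 s

t_s ≈ 4τ = 0.0264 s.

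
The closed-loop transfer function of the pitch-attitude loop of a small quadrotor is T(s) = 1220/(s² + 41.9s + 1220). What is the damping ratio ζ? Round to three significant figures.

Comparing the denominator to s² + 2ζω_n s + ω_n²: ω_n = √1220 = 34.9 rad/s, and 2ζω_n = 41.9 so ζ = 41.9/(2·34.9) = 0.600.

ζ ≈ 0.600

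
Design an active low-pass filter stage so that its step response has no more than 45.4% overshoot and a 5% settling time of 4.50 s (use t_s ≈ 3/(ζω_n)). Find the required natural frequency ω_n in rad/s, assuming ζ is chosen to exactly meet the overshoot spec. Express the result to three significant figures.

ω_n ≈ 2.73 rad/s

Inverting the overshoot relation: ζ = |ln 0.454|/√(π² + ln²0.454) = 0.244.
Then ω_n = 3/(ζ t_s) = 3/(0.244 × 4.50) = 2.73 rad/s.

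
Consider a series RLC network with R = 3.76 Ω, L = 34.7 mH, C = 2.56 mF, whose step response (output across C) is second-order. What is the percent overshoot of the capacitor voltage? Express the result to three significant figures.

%OS ≈ 15.5%

For a series RLC circuit (capacitor voltage as output), ω_n = 1/√(LC) = 1/√(34.7 mH · 2.56 mF) = 106 rad/s.
ζ = (R/2)·√(C/L) = (3.76/2)·√(2.56 mF/34.7 mH) = 0.511.
%OS = 100 e^{−πζ/√(1−ζ²)} with ζ = 0.511 gives 15.5%.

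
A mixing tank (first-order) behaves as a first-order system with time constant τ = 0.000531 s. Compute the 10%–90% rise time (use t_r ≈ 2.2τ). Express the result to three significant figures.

t_r ≈ 0.00117 s

t_r ≈ 2.2τ = 0.00117 s.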